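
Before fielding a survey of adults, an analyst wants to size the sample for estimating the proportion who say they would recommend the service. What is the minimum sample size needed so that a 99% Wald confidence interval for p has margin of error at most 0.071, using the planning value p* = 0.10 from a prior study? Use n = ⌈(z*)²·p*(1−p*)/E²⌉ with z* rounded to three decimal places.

n = 119

The 99% critical value is z* = 2.576.
p*(1−p*) = 0.10·0.90 = 0.0900.
(z*)²·p*(1−p*)/E² = 6.635776·0.0900/0.005041 = 118.472.
⌈118.472⌉ = 119.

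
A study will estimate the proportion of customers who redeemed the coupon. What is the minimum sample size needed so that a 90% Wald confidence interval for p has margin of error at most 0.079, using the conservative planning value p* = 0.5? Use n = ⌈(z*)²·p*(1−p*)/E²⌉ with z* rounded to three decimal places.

z* = 1.645 at the 90% level.
p*(1−p*) = 0.2500.
(z*)²·p*(1−p*)/E² = 2.706025·0.2500/0.006241 = 108.397.
Rounding up, n = 109.

n = 109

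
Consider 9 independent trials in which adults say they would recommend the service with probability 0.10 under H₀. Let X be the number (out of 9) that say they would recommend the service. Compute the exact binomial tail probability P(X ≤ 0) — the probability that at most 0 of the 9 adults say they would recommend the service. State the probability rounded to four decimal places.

X is binomial with n = 9 and p = 0.10.
P(X ≤ 0) = C(9,0)·0.10^0·0.90^9.
= 0.387420 = 0.3874.

P = 0.3874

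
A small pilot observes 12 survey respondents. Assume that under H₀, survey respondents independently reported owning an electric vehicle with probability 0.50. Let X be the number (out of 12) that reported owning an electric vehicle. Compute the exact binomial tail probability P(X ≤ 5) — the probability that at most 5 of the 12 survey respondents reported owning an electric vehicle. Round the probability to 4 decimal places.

P = 0.3872

X ~ Binomial(n=12, p=0.50).
P(X ≤ 5) = Σ_{j=0}^{5} C(12,j)·0.50^j·0.50^{12−j}.
= 0.000244 + 0.002930 + 0.016113 + 0.053711 + 0.120850 + 0.193359 = 0.3872.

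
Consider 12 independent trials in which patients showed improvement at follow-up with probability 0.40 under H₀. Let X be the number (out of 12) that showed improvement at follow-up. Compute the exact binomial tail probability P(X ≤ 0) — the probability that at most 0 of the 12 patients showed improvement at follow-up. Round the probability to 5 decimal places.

P = 0.00218

X ~ Binomial(n=12, p=0.40).
P(X ≤ 0) = C(12,0)·0.40^0·0.60^12.
= 0.002177 = 0.00218.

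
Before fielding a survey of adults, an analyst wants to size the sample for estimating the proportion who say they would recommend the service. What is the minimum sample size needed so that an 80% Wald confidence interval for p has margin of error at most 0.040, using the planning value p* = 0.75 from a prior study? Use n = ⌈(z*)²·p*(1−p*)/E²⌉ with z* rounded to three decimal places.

n = 193

The 80% critical value is z* = 1.282.
p*(1−p*) = 0.75·0.25 = 0.1875.
(z*)²·p*(1−p*)/E² = 1.643524·0.1875/0.001600 = 192.600.
Rounding up, n = 193.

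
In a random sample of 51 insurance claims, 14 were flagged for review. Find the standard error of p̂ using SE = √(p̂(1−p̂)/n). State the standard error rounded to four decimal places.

SE = 0.0625

With x = 14 successes in n = 51, p̂ = 0.27451.
p̂(1−p̂) = 0.199154.
Dividing by n and taking the root: √0.003904980 = 0.0625.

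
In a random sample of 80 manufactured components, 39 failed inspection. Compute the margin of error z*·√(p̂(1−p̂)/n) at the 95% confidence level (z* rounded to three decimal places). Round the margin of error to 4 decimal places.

ME = 0.1095

Sample proportion p̂ = 39/80 = 0.48750.
SE = √(p̂(1−p̂)/n) = √(0.249844/80) = 0.055884.
z* = 1.960 at the 95% level.
So ME = 0.1095.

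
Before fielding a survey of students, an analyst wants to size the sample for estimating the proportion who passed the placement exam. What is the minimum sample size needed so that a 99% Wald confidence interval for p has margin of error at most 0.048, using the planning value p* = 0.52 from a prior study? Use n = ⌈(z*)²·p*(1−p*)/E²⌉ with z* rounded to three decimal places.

n = 719

The 99% critical value is z* = 2.576.
p*(1−p*) = 0.2496.
Required n before rounding: 6.635776 × 0.2496 / 0.048² = 718.876.
Rounding up, n = 719.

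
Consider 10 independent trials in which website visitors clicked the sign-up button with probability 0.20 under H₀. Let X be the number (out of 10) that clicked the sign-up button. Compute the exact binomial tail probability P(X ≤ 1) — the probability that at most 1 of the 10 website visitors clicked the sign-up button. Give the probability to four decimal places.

P = 0.3758

X ~ Binomial(n=10, p=0.20).
P(X ≤ 1) = C(10,0)·0.20^0·0.80^10 + C(10,1)·0.20^1·0.80^9.
= 0.107374 + 0.268435 = 0.3758.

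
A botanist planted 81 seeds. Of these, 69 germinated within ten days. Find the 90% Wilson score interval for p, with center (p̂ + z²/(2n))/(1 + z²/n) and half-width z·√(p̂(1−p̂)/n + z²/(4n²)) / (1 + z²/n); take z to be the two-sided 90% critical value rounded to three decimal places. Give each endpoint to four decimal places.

(0.7756, 0.9054)

p̂ = 69/81 = 0.85185; z = 1.645, so z² = 2.706025.
Denominator 1 + z²/n = 1 + 2.706025/81 = 1.033408.
Adjusted center: (0.85185 + z²/(2n))/1.033408 = 0.84048.
Radicand: p̂(1−p̂)/n + z²/(4n²) = 0.001558028 + 0.000103110 = 0.001661138.
Half-width = z·√(radicand)/denom = 1.645·0.040757/1.033408 = 0.06488.
Interval: 0.84048 ± 0.06488 → (0.7756, 0.9054).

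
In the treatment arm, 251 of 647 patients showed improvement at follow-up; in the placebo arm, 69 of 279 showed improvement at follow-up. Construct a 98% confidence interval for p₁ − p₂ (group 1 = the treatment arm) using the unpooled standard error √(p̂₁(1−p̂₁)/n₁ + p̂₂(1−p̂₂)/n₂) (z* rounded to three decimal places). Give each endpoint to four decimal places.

p̂₁ = 0.38794, p̂₂ = 0.24731, so the observed difference is 0.14063.
SE = √(0.000366992 + 0.000667200) = √0.001034192 = 0.032159.
For 98% confidence, z* = 2.326. Margin = 2.326·0.032159 = 0.07480.
CI: 0.14063 ± 0.07480 = (0.0658, 0.2154).

(0.0658, 0.2154)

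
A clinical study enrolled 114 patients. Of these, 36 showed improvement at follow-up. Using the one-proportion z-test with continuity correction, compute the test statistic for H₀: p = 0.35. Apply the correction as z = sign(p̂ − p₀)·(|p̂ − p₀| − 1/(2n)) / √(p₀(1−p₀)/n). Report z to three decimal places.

z = -0.668

The sample proportion is 36/114 = 0.31579. p̂ − p₀ = -0.034211.
Continuity correction 1/(2n) = 1/228 = 0.004386.
Corrected numerator: |-0.034211| − 0.004386 = 0.029825.
Under H₀, SE = √(p₀(1−p₀)/n) = √(0.35·0.65/114) = √0.001995614 = 0.044672.
z = (−)0.029825/0.044672 = -0.668.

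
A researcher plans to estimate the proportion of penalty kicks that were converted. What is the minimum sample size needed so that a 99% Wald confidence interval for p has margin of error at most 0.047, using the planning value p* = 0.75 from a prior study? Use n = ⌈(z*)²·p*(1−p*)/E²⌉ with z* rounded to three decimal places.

n = 564

z* = 2.576 at the 99% level.
p*(1−p*) = 0.1875.
Required n before rounding: 6.635776 × 0.1875 / 0.047² = 563.245.
⌈563.245⌉ = 564.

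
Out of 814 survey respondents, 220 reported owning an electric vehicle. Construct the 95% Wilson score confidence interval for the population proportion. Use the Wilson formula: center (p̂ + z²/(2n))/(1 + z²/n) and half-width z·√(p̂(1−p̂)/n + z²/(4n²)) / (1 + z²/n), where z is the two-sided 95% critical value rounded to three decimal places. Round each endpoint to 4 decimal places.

Here p̂ = 220/814 = 0.27027 and z = 1.960 (z² = 3.841600).
1 + z²/n = 1.004719.
Center = (0.27027 + 0.002360)/1.004719 = 0.27135.
Radicand: p̂(1−p̂)/n + z²/(4n²) = 0.000242290 + 0.000001449 = 0.000243739.
Half-width = 1.960·√0.000243739/1.004719 = 0.03046.
Interval: 0.27135 ± 0.03046 → (0.2409, 0.3018).

(0.2409, 0.3018)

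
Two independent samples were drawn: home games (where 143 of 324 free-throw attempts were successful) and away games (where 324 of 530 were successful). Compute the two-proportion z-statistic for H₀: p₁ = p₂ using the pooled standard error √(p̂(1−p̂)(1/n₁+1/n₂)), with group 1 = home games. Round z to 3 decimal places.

z = -4.841

Sample proportions: p̂₁ = 143/324 = 0.44136 and p̂₂ = 324/530 = 0.61132.
Pooling: p̂ = 467/854 = 0.54684.
SE = √[p̂(1−p̂)(1/n₁+1/n₂)] = √[0.54684·0.45316·(1/324+1/530)] ≈ 0.035105.
z = -0.16996/0.035105 = -4.841.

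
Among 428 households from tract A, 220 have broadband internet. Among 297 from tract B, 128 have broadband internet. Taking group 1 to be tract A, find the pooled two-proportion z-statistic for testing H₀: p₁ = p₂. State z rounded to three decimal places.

z = 2.201

Sample proportions: p̂₁ = 220/428 = 0.51402 and p̂₂ = 128/297 = 0.43098.
Pooling: p̂ = 348/725 = 0.48000.
SE = √[p̂(1−p̂)(1/n₁+1/n₂)] = √[0.48000·0.52000·(1/428+1/297)] ≈ 0.037730.
z = 0.08304/0.037730 = 2.201.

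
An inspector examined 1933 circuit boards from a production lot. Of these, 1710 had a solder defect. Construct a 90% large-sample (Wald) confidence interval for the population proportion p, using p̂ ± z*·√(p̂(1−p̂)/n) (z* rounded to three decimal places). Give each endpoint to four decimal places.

Sample proportion p̂ = 1710/1933 = 0.88464.
SE(p̂) = √(0.88464·0.11536/1933) = 0.007266.
z* = 1.645 at the 90% level.
Margin = 1.645·0.007266 = 0.01195.
CI: 0.88464 ± 0.01195 = (0.8727, 0.8966).

(0.8727, 0.8966)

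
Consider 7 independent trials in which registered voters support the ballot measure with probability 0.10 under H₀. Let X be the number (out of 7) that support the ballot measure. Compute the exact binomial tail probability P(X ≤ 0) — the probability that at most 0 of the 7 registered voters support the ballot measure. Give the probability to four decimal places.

P = 0.4783

X is binomial with n = 7 and p = 0.10.
P(X ≤ 0) = C(7,0)·0.10^0·0.90^7.
= 0.478297 = 0.4783.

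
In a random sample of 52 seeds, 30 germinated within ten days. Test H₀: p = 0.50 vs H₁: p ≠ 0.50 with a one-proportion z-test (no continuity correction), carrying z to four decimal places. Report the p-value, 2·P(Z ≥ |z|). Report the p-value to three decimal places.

Sample proportion p̂ = 30/52 = 0.57692.
SE₀ = √(0.50·0.50/52) = 0.069338.
Test statistic (full precision, shown to 4 dp): z = (30/52 − 0.50)/SE₀ ≈ 1.1094.
From the standard normal, 2·P(Z ≥ |z|) = 0.267.

p-value = 0.267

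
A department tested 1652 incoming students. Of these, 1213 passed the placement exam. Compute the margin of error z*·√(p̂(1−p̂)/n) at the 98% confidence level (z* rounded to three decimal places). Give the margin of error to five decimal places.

With x = 1213 successes in n = 1652, p̂ = 0.73426.
SE = √(p̂(1−p̂)/n) = √(0.195122/1652) = 0.010868.
For 98% confidence, z* = 2.326.
ME = 2.326·0.010868 = 0.02528.

ME = 0.02528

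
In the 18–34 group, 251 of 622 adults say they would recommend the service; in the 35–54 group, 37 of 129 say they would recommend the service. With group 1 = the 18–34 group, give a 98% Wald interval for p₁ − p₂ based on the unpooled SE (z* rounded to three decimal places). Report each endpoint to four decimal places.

p̂₁ = 0.40354, p̂₂ = 0.28682, so the observed difference is 0.11672.
SE = √(0.000386969 + 0.001585698) = √0.001972667 = 0.044415.
z* = 2.326 at the 98% level. Margin = 2.326·0.044415 = 0.10331.
CI: 0.11672 ± 0.10331 = (0.0134, 0.2200).

(0.0134, 0.2200)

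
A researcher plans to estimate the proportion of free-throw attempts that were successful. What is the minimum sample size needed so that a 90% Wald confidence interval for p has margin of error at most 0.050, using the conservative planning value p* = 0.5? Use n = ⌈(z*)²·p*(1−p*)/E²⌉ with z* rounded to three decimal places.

n = 271

For 90% confidence, z* = 1.645.
p*(1−p*) = 0.50·0.50 = 0.2500.
Required n before rounding: 2.706025 × 0.2500 / 0.050² = 270.602.
⌈270.602⌉ = 271.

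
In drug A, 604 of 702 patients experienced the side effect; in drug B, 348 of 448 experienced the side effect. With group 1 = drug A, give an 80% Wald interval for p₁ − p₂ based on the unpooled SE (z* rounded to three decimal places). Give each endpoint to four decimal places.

(0.0533, 0.1139)

p̂₁ = 0.86040, p̂₂ = 0.77679, so the observed difference is 0.08361.
Unpooled SE = √(p̂₁(1−p̂₁)/n₁ + p̂₂(1−p̂₂)/n₂) = √(0.000171101 + 0.000387031) = 0.023625.
For 80% confidence, z* = 1.282. Margin of error = 0.03029.
So the interval runs from 0.0533 to 0.1139.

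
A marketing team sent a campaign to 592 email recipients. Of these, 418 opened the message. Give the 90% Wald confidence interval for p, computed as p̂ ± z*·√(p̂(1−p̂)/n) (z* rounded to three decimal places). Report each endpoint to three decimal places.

The sample proportion is 418/592 = 0.70608.
SE = √(p̂(1−p̂)/n) = √(0.207531/592) = 0.018723.
The 90% critical value is z* = 1.645.
Margin of error: 1.645 × 0.018723 = 0.03080.
CI: 0.70608 ± 0.03080 = (0.675, 0.737).

(0.675, 0.737)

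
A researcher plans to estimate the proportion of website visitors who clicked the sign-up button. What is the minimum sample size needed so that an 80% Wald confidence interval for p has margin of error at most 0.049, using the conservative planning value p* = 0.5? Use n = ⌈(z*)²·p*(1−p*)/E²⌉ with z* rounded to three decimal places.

n = 172

For 80% confidence, z* = 1.282.
p*(1−p*) = 0.2500.
(z*)²·p*(1−p*)/E² = 1.643524·0.2500/0.002401 = 171.129.
⌈171.129⌉ = 172.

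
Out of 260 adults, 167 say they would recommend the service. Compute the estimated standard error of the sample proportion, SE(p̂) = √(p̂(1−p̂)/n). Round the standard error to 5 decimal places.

Sample proportion p̂ = 167/260 = 0.64231.
p̂(1−p̂) = 0.229748.
SE = √(0.229748/260) = 0.02973.

SE = 0.02973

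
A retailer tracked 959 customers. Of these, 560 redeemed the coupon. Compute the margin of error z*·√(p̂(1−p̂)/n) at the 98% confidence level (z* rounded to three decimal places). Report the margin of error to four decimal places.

With x = 560 successes in n = 959, p̂ = 0.58394.
Standard error of p̂: √(0.242954/959) = √0.000253341 = 0.015917.
z* = 2.326 at the 98% level.
Margin of error = z*·SE = 2.326 × 0.015917 = 0.0370.

ME = 0.0370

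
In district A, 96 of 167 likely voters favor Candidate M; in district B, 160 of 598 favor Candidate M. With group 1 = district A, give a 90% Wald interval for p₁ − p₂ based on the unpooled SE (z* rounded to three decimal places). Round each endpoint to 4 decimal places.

(0.2377, 0.3769)

p̂₁ = 96/167 = 0.57485, p̂₂ = 160/598 = 0.26756; p̂₁ − p̂₂ = 0.30729.
Unpooled SE = √(p̂₁(1−p̂₁)/n₁ + p̂₂(1−p̂₂)/n₂) = √(0.001463458 + 0.000327711) = 0.042322.
z* = 1.645 at the 90% level. Margin of error = 0.06962.
So the interval runs from 0.2377 to 0.3769.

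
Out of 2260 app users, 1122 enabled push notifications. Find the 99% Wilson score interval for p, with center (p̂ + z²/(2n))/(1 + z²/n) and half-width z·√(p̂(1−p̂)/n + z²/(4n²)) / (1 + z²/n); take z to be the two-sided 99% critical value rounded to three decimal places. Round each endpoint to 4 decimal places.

Here p̂ = 1122/2260 = 0.49646 and z = 2.576 (z² = 6.635776).
Denominator 1 + z²/n = 1 + 6.635776/2260 = 1.002936.
Adjusted center: (0.49646 + z²/(2n))/1.002936 = 0.49647.
Radicand: p̂(1−p̂)/n + z²/(4n²) = 0.000110614 + 0.000000325 = 0.000110939.
Half-width = z·√(radicand)/denom = 2.576·0.010533/1.002936 = 0.02705.
CI: 0.49647 ± 0.02705 = (0.4694, 0.5235).

(0.4694, 0.5235)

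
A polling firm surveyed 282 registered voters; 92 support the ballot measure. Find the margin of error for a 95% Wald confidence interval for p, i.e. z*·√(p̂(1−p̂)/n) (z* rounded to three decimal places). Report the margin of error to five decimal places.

p̂ = 92/282 = 0.32624.
SE(p̂) = √(0.32624·0.67376/282) = 0.027919.
The 95% critical value is z* = 1.960.
ME = 1.960·0.027919 = 0.05472.

ME = 0.05472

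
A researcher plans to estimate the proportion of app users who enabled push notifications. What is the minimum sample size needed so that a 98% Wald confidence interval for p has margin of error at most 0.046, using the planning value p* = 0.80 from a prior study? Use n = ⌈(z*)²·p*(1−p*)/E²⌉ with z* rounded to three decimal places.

The 98% critical value is z* = 2.326.
p*(1−p*) = 0.80·0.20 = 0.1600.
Required n before rounding: 5.410276 × 0.1600 / 0.046² = 409.095.
⌈409.095⌉ = 410.

n = 410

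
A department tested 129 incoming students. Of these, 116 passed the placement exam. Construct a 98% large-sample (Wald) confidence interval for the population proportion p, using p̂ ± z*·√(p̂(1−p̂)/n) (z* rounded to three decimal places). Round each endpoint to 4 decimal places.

With x = 116 successes in n = 129, p̂ = 0.89922.
SE(p̂) = √(0.89922·0.10078/129) = 0.026504.
The 98% critical value is z* = 2.326.
Margin = 2.326·0.026504 = 0.06165.
CI: 0.89922 ± 0.06165 = (0.8376, 0.9609).

(0.8376, 0.9609)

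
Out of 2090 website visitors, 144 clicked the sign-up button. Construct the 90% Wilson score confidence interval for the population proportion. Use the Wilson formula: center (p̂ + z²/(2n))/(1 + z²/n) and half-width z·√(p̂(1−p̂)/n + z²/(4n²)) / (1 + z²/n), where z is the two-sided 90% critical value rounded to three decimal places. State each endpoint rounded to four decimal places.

Here p̂ = 144/2090 = 0.06890 and z = 1.645 (z² = 2.706025).
Denominator 1 + z²/n = 1 + 2.706025/2090 = 1.001295.
Adjusted center: (0.06890 + z²/(2n))/1.001295 = 0.06946.
Radicand: p̂(1−p̂)/n + z²/(4n²) = 0.000030695 + 0.000000155 = 0.000030850.
Half-width = z·√(radicand)/denom = 1.645·0.005554/1.001295 = 0.00912.
So the interval runs from 0.0603 to 0.0786.

(0.0603, 0.0786)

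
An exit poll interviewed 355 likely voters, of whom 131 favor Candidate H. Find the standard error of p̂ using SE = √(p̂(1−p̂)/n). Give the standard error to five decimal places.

Sample proportion p̂ = 131/355 = 0.36901.
p̂(1−p̂) = 0.232842.
SE = √(0.232842/355) = 0.02561.

SE = 0.02561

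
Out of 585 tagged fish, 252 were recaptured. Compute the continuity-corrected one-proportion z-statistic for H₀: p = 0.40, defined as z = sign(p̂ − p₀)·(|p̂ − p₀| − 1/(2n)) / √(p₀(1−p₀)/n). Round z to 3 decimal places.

With x = 252 successes in n = 585, p̂ = 0.43077. p̂ − p₀ = 0.030769.
Continuity correction 1/(2n) = 1/1170 = 0.000855.
Corrected numerator: |0.030769| − 0.000855 = 0.029914.
Null standard error: √(0.40·0.60/585) = √0.000410256 = 0.020255.
z = +0.029914/0.020255 = 1.477.

z = 1.477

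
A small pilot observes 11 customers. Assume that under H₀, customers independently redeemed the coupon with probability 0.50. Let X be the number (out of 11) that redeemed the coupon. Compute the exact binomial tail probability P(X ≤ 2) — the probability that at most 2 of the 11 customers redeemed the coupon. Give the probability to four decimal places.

X is binomial with n = 11 and p = 0.50.
P(X ≤ 2) = C(11,0)·0.50^0·0.50^11 + C(11,1)·0.50^1·0.50^10 + C(11,2)·0.50^2·0.50^9.
= 0.000488 + 0.005371 + 0.026855 = 0.0327.

P = 0.0327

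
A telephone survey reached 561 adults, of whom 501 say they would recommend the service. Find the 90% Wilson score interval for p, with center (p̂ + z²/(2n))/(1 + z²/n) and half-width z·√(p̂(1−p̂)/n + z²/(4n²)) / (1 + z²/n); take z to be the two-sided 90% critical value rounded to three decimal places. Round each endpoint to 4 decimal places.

(0.8697, 0.9127)

p̂ = 501/561 = 0.89305; z = 1.645, so z² = 2.706025.
Denominator 1 + z²/n = 1 + 2.706025/561 = 1.004824.
Center = (0.89305 + 0.002412)/1.004824 = 0.89116.
Radicand: p̂(1−p̂)/n + z²/(4n²) = 0.000170255 + 0.000002150 = 0.000172405.
Half-width = 1.645·√0.000172405/1.004824 = 0.02150.
CI: 0.89116 ± 0.02150 = (0.8697, 0.9127).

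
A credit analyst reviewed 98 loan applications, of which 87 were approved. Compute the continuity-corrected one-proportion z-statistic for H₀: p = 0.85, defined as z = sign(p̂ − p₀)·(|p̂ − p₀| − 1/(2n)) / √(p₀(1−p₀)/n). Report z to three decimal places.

z = 0.905

The sample proportion is 87/98 = 0.88776. p̂ − p₀ = 0.037755.
1/(2n) = 0.005102.
Corrected numerator: |0.037755| − 0.005102 = 0.032653.
SE₀ = √(0.85·0.15/98) = 0.036070.
z = (+)0.032653/0.036070 = 0.905.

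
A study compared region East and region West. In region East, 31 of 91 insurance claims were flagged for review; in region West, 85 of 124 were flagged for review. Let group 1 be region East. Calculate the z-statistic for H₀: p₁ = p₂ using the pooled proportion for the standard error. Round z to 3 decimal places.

p̂₁ = 31/91 = 0.34066, p̂₂ = 85/124 = 0.68548.
Pooled p̂ = (31+85)/(91+124) = 116/215 = 0.53953.
SE = √[p̂(1−p̂)(1/n₁+1/n₂)] = √[0.53953·0.46047·(1/91+1/124)] ≈ 0.068801.
z = -0.34482/0.068801 = -5.012.

z = -5.012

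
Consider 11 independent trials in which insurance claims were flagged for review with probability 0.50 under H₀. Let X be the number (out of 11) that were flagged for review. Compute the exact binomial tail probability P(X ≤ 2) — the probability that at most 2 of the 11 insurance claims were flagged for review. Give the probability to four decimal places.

X is binomial with n = 11 and p = 0.50.
P(X ≤ 2) = C(11,0)·0.50^0·0.50^11 + C(11,1)·0.50^1·0.50^10 + C(11,2)·0.50^2·0.50^9.
= 0.000488 + 0.005371 + 0.026855 = 0.0327.

P = 0.0327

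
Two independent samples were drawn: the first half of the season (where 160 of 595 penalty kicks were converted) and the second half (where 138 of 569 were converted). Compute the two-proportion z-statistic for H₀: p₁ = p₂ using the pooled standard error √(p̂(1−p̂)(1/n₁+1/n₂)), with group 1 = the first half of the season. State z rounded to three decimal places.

p̂₁ = 160/595 = 0.26891, p̂₂ = 138/569 = 0.24253.
Pooled p̂ = (160+138)/(595+569) = 298/1164 = 0.25601.
SE = √[p̂(1−p̂)(1/n₁+1/n₂)] = √[0.25601·0.74399·(1/595+1/569)] ≈ 0.025590.
z = 0.02638/0.025590 = 1.031.

z = 1.031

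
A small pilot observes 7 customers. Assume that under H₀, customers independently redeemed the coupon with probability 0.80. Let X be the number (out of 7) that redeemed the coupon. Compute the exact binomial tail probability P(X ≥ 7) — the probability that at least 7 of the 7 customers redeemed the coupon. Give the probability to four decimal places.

P = 0.2097

X is binomial with n = 7 and p = 0.80.
P(X ≥ 7) = C(7,7)·0.80^7·0.20^0.
= 0.209715 = 0.2097.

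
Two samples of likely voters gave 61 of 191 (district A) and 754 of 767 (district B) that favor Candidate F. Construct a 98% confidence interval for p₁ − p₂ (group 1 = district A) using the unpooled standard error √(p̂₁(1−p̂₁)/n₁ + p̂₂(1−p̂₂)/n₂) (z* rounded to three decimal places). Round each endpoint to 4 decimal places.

p̂₁ = 0.31937, p̂₂ = 0.98305, so the observed difference is -0.66368.
Unpooled SE = √(p̂₁(1−p̂₁)/n₁ + p̂₂(1−p̂₂)/n₂) = √(0.001138081 + 0.000021723) = 0.034056.
The 98% critical value is z* = 2.326. Margin = 2.326·0.034056 = 0.07921.
So the interval runs from -0.7429 to -0.5845.

(-0.7429, -0.5845)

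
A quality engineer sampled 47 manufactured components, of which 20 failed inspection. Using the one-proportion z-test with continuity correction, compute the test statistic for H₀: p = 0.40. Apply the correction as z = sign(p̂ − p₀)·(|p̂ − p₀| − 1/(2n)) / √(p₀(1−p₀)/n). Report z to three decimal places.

With x = 20 successes in n = 47, p̂ = 0.42553. p̂ − p₀ = 0.025532.
Continuity correction 1/(2n) = 1/94 = 0.010638.
Corrected numerator: |0.025532| − 0.010638 = 0.014894.
SE₀ = √(0.40·0.60/47) = 0.071459.
z = +0.014894/0.071459 = 0.208.

z = 0.208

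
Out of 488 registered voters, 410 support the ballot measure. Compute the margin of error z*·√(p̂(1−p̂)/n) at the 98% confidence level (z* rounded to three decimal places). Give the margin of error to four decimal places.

ME = 0.0386

The sample proportion is 410/488 = 0.84016.
SE = √(p̂(1−p̂)/n) = √(0.134288/488) = 0.016589.
The 98% critical value is z* = 2.326.
ME = 2.326·0.016589 = 0.0386.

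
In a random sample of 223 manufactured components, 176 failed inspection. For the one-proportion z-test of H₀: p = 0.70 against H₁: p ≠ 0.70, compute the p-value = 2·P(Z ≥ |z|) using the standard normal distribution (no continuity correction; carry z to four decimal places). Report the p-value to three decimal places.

p-value = 0.004

Sample proportion p̂ = 176/223 = 0.78924.
Under H₀, SE = √(p₀(1−p₀)/n) = √(0.70·0.30/223) = √0.000941704 = 0.030687.
Test statistic (full precision, shown to 4 dp): z = (176/223 − 0.70)/SE₀ ≈ 2.9080.
p-value = 2·P(Z ≥ |z|) with z = 2.9080 → 0.004.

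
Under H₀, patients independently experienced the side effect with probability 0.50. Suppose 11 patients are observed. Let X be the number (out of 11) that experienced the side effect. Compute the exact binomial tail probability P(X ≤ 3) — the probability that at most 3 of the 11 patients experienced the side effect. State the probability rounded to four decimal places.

P = 0.1133

X is binomial with n = 11 and p = 0.50.
P(X ≤ 3) = C(11,0)·0.50^0·0.50^11 + C(11,1)·0.50^1·0.50^10 + C(11,2)·0.50^2·0.50^9 + C(11,3)·0.50^3·0.50^8.
= 0.000488 + 0.005371 + 0.026855 + 0.080566 = 0.1133.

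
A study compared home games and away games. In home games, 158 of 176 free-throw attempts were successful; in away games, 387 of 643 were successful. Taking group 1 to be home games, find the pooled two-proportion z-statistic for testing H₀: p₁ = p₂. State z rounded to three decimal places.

p̂₁ = 158/176 = 0.89773, p̂₂ = 387/643 = 0.60187.
Pooling: p̂ = 545/819 = 0.66545.
SE = √[p̂(1−p̂)(1/n₁+1/n₂)] = √[0.66545·0.33455·(1/176+1/643)] ≈ 0.040139.
z = (p̂₁ − p̂₂)/SE = (0.89773 − 0.60187)/0.040139 = 0.29586/0.040139 = 7.371.

z = 7.371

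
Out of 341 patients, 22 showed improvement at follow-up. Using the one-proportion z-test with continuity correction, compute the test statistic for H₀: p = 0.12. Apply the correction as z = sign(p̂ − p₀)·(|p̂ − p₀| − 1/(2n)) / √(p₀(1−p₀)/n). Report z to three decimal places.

The sample proportion is 22/341 = 0.06452. p̂ − p₀ = -0.055484.
1/(2n) = 0.001466.
Corrected numerator: |-0.055484| − 0.001466 = 0.054018.
Null standard error: √(0.12·0.88/341) = √0.000309677 = 0.017598.
z = −0.054018/0.017598 = -3.070.

z = -3.070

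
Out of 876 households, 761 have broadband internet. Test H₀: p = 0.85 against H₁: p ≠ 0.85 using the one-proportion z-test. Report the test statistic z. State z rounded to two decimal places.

z = 1.55

The sample proportion is 761/876 = 0.86872.
SE₀ = √(0.85·0.15/876) = 0.012064.
Test statistic: z = 0.01872/0.012064 = 1.55.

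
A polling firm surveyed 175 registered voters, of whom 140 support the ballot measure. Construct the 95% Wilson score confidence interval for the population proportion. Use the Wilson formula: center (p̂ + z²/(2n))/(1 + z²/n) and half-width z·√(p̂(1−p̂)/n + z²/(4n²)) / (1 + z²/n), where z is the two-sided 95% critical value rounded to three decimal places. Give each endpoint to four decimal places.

p̂ = 140/175 = 0.80000; z = 1.960, so z² = 3.841600.
1 + z²/n = 1.021952.
Adjusted center: (0.80000 + z²/(2n))/1.021952 = 0.79356.
Radicand: p̂(1−p̂)/n + z²/(4n²) = 0.000914286 + 0.000031360 = 0.000945646.
Half-width = 1.960·√0.000945646/1.021952 = 0.05898.
Interval: 0.79356 ± 0.05898 → (0.7346, 0.8525).

(0.7346, 0.8525)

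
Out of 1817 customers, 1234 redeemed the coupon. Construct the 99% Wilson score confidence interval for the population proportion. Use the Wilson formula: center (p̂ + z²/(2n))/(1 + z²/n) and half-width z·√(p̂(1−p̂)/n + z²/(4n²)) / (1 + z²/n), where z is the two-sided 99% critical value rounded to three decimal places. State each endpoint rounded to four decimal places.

p̂ = 1234/1817 = 0.67914; z = 2.576, so z² = 6.635776.
1 + z²/n = 1.003652.
Center = (0.67914 + 0.001826)/1.003652 = 0.67849.
Radicand: p̂(1−p̂)/n + z²/(4n²) = 0.000119928 + 0.000000502 = 0.000120430.
Half-width = z·√(radicand)/denom = 2.576·0.010974/1.003652 = 0.02817.
CI: 0.67849 ± 0.02817 = (0.6503, 0.7067).

(0.6503, 0.7067)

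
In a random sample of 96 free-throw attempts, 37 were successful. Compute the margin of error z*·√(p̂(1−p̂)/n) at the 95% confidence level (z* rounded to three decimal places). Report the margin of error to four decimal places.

Sample proportion p̂ = 37/96 = 0.38542.
SE = √(p̂(1−p̂)/n) = √(0.236871/96) = 0.049673.
For 95% confidence, z* = 1.960.
ME = 1.960·0.049673 = 0.0974.

ME = 0.0974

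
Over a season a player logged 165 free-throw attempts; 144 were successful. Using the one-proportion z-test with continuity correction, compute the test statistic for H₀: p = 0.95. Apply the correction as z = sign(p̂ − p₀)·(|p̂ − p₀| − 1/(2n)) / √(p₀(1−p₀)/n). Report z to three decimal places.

z = -4.376

With x = 144 successes in n = 165, p̂ = 0.87273. p̂ − p₀ = -0.077273.
1/(2n) = 0.003030.
Corrected numerator: |-0.077273| − 0.003030 = 0.074243.
Null standard error: √(0.95·0.05/165) = √0.000287879 = 0.016967.
z = (−)0.074243/0.016967 = -4.376.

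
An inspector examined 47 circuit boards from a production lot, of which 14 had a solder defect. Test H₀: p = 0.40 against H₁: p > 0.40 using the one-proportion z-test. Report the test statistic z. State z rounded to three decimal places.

z = -1.429

The sample proportion is 14/47 = 0.29787.
Under H₀, SE = √(p₀(1−p₀)/n) = √(0.40·0.60/47) = √0.005106383 = 0.071459.
z = (0.29787 − 0.40)/0.071459 = -0.10213/0.071459 = -1.429.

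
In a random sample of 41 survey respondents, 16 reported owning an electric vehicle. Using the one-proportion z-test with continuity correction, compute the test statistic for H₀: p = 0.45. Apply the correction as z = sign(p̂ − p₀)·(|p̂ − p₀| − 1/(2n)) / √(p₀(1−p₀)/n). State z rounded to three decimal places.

Sample proportion p̂ = 16/41 = 0.39024. p̂ − p₀ = -0.059756.
1/(2n) = 0.012195.
Corrected numerator: |-0.059756| − 0.012195 = 0.047561.
Null standard error: √(0.45·0.55/41) = √0.006036585 = 0.077695.
z = −0.047561/0.077695 = -0.612.

z = -0.612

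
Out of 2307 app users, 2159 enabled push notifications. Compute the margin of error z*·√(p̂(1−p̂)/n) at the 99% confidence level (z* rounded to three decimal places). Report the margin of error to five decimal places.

Sample proportion p̂ = 2159/2307 = 0.93585.
SE(p̂) = √(0.93585·0.06415/2307) = 0.005101.
z* = 2.576 at the 99% level.
ME = 2.576·0.005101 = 0.01314.

ME = 0.01314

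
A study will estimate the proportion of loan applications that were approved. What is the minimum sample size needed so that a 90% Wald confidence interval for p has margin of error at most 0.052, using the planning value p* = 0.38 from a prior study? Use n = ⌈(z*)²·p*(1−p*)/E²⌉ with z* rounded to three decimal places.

n = 236

z* = 1.645 at the 90% level.
p*(1−p*) = 0.38·0.62 = 0.2356.
Required n before rounding: 2.706025 × 0.2356 / 0.052² = 235.776.
⌈235.776⌉ = 236.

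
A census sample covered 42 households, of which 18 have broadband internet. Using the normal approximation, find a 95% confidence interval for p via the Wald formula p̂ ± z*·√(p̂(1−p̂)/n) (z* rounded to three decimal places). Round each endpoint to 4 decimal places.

p̂ = 18/42 = 0.42857.
Standard error of p̂: √(0.244898/42) = √0.005830904 = 0.076360.
For 95% confidence, z* = 1.960.
Margin of error: 1.960 × 0.076360 = 0.14967.
So the interval runs from 0.2789 to 0.5782.

(0.2789, 0.5782)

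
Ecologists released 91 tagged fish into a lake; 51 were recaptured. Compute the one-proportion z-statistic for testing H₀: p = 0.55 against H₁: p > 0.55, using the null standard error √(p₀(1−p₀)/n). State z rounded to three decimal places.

z = 0.200

The sample proportion is 51/91 = 0.56044.
Null standard error: √(0.55·0.45/91) = √0.002719780 = 0.052152.
Test statistic: z = 0.01044/0.052152 = 0.200.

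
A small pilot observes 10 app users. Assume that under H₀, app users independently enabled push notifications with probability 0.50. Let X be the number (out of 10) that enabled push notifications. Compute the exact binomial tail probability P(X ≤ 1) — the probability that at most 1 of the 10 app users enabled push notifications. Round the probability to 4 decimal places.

X ~ Binomial(n=10, p=0.50).
P(X ≤ 1) = C(10,0)·0.50^0·0.50^10 + C(10,1)·0.50^1·0.50^9.
= 0.000977 + 0.009766 = 0.0107.

P = 0.0107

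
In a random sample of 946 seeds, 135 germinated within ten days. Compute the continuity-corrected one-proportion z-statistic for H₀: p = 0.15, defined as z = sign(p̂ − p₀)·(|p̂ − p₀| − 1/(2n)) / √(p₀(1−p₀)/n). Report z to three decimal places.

Sample proportion p̂ = 135/946 = 0.14271. p̂ − p₀ = -0.007294.
Continuity correction 1/(2n) = 1/1892 = 0.000529.
Corrected numerator: |-0.007294| − 0.000529 = 0.006765.
Under H₀, SE = √(p₀(1−p₀)/n) = √(0.15·0.85/946) = √0.000134778 = 0.011609.
z = (−)0.006765/0.011609 = -0.583.

z = -0.583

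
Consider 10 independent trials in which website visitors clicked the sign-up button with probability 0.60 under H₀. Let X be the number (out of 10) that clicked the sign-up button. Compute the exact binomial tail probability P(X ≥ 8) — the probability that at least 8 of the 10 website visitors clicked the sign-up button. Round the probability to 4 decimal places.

X ~ Binomial(n=10, p=0.60).
P(X ≥ 8) = C(10,8)·0.60^8·0.40^2 + C(10,9)·0.60^9·0.40^1 + C(10,10)·0.60^10·0.40^0.
= 0.120932 + 0.040311 + 0.006047 = 0.1673.

P = 0.1673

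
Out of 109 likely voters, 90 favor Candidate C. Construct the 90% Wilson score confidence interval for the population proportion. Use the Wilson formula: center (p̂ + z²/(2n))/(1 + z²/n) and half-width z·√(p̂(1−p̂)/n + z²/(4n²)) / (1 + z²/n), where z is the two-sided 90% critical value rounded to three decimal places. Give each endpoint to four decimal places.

(0.7582, 0.8774)

Here p̂ = 90/109 = 0.82569 and z = 1.645 (z² = 2.706025).
1 + z²/n = 1.024826.
Adjusted center: (0.82569 + z²/(2n))/1.024826 = 0.81780.
Radicand: p̂(1−p̂)/n + z²/(4n²) = 0.001320434 + 0.000056940 = 0.001377374.
Half-width = 1.645·√0.001377374/1.024826 = 0.05957.
Interval: 0.81780 ± 0.05957 → (0.7582, 0.8774).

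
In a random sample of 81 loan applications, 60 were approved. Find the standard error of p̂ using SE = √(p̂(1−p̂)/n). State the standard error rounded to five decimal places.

p̂ = 60/81 = 0.74074.
p̂(1−p̂) = 0.192044.
Dividing by n and taking the root: √0.002370914 = 0.04869.

SE = 0.04869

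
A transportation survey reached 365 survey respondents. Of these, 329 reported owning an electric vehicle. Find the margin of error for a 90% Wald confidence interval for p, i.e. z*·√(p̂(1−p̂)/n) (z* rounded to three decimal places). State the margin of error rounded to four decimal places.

p̂ = 329/365 = 0.90137.
Standard error of p̂: √(0.088902/365) = √0.000243568 = 0.015607.
The 90% critical value is z* = 1.645.
So ME = 0.0257.

ME = 0.0257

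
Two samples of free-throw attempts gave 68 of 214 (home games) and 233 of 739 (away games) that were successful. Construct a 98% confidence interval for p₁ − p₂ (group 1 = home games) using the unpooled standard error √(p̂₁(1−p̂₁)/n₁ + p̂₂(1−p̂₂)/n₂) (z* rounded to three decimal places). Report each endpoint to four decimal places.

(-0.0816, 0.0865)

p̂₁ = 68/214 = 0.31776, p̂₂ = 233/739 = 0.31529; p̂₁ − p̂₂ = 0.00247.
SE = √(0.001013026 + 0.000292128) = √0.001305154 = 0.036127.
z* = 2.326 at the 98% level. Margin = 2.326·0.036127 = 0.08403.
So the interval runs from -0.0816 to 0.0865.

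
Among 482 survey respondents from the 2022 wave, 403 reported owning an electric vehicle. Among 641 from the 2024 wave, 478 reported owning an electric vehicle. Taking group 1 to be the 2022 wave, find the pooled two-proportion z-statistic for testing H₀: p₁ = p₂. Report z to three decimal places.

Sample proportions: p̂₁ = 403/482 = 0.83610 and p̂₂ = 478/641 = 0.74571.
Pooled p̂ = (403+478)/(482+641) = 881/1123 = 0.78451.
SE = √[p̂(1−p̂)(1/n₁+1/n₂)] = √[0.78451·0.21549·(1/482+1/641)] ≈ 0.024789.
z = (p̂₁ − p̂₂)/SE = (0.83610 − 0.74571)/0.024789 = 0.09039/0.024789 = 3.646.

z = 3.646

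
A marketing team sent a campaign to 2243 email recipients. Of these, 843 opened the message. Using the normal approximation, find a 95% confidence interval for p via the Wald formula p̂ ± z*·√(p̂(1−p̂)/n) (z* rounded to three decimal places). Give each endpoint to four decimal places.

(0.3558, 0.3959)

Sample proportion p̂ = 843/2243 = 0.37584.
SE(p̂) = √(0.37584·0.62416/2243) = 0.010227.
z* = 1.960 at the 95% level.
Margin of error: 1.960 × 0.010227 = 0.02004.
So the interval runs from 0.3558 to 0.3959.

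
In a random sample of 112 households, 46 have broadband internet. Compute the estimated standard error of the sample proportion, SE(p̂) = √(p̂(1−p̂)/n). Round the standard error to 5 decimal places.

With x = 46 successes in n = 112, p̂ = 0.41071.
p̂(1−p̂) = 0.242027.
Dividing by n and taking the root: √0.002160955 = 0.04649.

SE = 0.04649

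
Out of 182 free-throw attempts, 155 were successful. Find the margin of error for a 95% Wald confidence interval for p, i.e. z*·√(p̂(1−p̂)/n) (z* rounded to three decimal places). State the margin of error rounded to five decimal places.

ME = 0.05164

Sample proportion p̂ = 155/182 = 0.85165.
Standard error of p̂: √(0.126343/182) = √0.000694195 = 0.026348.
The 95% critical value is z* = 1.960.
ME = 1.960·0.026348 = 0.05164.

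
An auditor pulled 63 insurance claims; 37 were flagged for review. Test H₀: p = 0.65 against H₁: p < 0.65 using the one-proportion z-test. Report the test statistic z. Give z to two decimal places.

Sample proportion p̂ = 37/63 = 0.58730.
Under H₀, SE = √(p₀(1−p₀)/n) = √(0.65·0.35/63) = √0.003611111 = 0.060093.
z = (p̂ − p₀)/SE = (0.58730 − 0.65)/0.060093 = -1.04.

z = -1.04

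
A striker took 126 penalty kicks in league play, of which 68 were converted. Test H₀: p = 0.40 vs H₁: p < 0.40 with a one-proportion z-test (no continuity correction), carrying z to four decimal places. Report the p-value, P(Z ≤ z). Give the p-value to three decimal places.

p-value = 0.999

The sample proportion is 68/126 = 0.53968.
Null standard error: √(0.40·0.60/126) = √0.001904762 = 0.043644.
Test statistic (full precision, shown to 4 dp): z = (68/126 − 0.40)/SE₀ ≈ 3.2005.
From the standard normal, P(Z ≤ z) = 0.999.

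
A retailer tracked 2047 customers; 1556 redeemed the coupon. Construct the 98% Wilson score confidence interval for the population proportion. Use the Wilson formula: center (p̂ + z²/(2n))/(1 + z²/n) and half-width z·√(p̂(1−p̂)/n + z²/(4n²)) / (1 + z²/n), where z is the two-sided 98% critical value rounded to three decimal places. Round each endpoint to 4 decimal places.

Here p̂ = 1556/2047 = 0.76014 and z = 2.326 (z² = 5.410276).
Denominator 1 + z²/n = 1 + 5.410276/2047 = 1.002643.
Center = (0.76014 + 0.001322)/1.002643 = 0.75945.
Radicand: p̂(1−p̂)/n + z²/(4n²) = 0.000089071 + 0.000000323 = 0.000089394.
Half-width = 2.326·√0.000089394/1.002643 = 0.02193.
So the interval runs from 0.7375 to 0.7814.

(0.7375, 0.7814)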